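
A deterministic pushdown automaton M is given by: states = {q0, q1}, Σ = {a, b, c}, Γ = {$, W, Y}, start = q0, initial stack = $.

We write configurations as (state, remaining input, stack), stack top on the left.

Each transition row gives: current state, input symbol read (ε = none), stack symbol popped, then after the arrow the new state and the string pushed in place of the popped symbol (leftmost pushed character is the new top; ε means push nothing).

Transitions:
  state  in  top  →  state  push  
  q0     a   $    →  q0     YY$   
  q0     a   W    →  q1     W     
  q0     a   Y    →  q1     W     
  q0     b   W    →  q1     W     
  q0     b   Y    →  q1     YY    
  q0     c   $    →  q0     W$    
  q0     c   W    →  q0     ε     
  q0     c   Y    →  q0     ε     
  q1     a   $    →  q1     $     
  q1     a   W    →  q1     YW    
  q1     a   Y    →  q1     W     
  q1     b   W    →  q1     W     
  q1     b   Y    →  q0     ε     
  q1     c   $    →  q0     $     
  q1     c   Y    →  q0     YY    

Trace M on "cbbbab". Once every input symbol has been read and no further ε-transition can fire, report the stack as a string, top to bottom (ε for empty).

(q0, cbbbab, $)
  read c, top $: go to q0, push W$ → (q0, bbbab, W$)
  read b, top W: go to q1, push W → (q1, bbab, W$)
  read b, top W: go to q1, push W → (q1, bab, W$)
  read b, top W: go to q1, push W → (q1, ab, W$)
  read a, top W: go to q1, push YW → (q1, b, YW$)
  read b, top Y: go to q0, push ε → (q0, ε, W$)
All input consumed in state q0 with stack W$.

W$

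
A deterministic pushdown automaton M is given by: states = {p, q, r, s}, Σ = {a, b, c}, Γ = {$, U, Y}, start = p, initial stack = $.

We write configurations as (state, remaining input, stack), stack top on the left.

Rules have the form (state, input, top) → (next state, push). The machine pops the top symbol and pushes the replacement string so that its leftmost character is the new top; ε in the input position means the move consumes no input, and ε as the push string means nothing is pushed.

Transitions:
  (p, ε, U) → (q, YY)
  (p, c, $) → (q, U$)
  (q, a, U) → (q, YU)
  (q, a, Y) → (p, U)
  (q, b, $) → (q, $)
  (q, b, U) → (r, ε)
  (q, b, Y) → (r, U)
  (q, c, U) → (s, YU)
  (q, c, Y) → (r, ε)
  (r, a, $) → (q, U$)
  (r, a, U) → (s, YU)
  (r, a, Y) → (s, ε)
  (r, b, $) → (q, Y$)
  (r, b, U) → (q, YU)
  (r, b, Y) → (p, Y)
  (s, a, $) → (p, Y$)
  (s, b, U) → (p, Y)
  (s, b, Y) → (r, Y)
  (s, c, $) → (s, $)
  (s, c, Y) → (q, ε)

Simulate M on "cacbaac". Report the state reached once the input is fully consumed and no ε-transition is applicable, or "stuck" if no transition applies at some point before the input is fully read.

r

(p, cacbaac, $) ⊢ (q, acbaac, U$) ⊢ (q, cbaac, YU$) ⊢ (r, baac, U$) ⊢ (q, aac, YU$) ⊢ (p, ac, UU$) ⊢ (q, ac, YYU$) ⊢ (p, c, UYU$) ⊢ (q, c, YYYU$) ⊢ (r, ε, YYU$)
All input consumed; M is in state r.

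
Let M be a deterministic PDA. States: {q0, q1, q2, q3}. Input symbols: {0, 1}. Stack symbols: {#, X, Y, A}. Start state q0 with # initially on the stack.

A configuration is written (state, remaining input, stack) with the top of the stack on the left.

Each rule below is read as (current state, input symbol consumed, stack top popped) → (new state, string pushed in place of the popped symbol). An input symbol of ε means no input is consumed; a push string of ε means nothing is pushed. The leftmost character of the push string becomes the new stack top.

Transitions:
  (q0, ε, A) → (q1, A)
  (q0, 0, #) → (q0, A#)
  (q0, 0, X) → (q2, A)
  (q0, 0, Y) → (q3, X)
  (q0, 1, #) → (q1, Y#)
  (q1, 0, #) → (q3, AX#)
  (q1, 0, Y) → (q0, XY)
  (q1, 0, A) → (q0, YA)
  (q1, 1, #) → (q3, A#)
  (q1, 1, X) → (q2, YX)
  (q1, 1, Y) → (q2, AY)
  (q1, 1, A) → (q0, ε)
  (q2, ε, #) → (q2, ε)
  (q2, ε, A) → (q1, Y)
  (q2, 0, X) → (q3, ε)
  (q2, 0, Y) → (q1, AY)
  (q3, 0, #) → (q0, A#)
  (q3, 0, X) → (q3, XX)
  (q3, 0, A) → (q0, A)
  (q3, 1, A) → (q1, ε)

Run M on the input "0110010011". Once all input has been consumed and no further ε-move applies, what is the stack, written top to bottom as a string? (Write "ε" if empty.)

(q0, 0110010011, #)
  read 0, top #: go to q0, push A# → (q0, 110010011, A#)
  ε-move, top A: go to q1, push A → (q1, 110010011, A#)
  read 1, top A: go to q0, push ε → (q0, 10010011, #)
  read 1, top #: go to q1, push Y# → (q1, 0010011, Y#)
  read 0, top Y: go to q0, push XY → (q0, 010011, XY#)
  read 0, top X: go to q2, push A → (q2, 10011, AY#)
  ε-move, top A: go to q1, push Y → (q1, 10011, YY#)
  read 1, top Y: go to q2, push AY → (q2, 0011, AYY#)
  ε-move, top A: go to q1, push Y → (q1, 0011, YYY#)
  read 0, top Y: go to q0, push XY → (q0, 011, XYYY#)
  read 0, top X: go to q2, push A → (q2, 11, AYYY#)
  ε-move, top A: go to q1, push Y → (q1, 11, YYYY#)
  read 1, top Y: go to q2, push AY → (q2, 1, AYYYY#)
  ε-move, top A: go to q1, push Y → (q1, 1, YYYYY#)
  read 1, top Y: go to q2, push AY → (q2, ε, AYYYYY#)
  ε-move, top A: go to q1, push Y → (q1, ε, YYYYYY#)
All input consumed in state q1 with stack YYYYYY#.

YYYYYY#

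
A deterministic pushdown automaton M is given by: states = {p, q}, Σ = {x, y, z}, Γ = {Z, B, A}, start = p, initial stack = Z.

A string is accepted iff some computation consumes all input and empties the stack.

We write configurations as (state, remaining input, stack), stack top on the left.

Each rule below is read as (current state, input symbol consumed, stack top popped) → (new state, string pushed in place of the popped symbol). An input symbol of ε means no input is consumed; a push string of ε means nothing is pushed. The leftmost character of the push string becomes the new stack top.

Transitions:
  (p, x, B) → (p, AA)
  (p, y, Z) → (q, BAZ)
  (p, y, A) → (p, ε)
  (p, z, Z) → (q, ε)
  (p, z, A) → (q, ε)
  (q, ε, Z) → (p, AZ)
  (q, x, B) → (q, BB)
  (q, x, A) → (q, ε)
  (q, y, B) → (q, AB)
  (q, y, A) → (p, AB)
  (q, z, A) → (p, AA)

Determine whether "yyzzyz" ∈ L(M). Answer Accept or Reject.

(p, yyzzyz, Z)
  read y, top Z: go to q, push BAZ → (q, yzzyz, BAZ)
  read y, top B: go to q, push AB → (q, zzyz, ABAZ)
  read z, top A: go to p, push AA → (p, zyz, AABAZ)
  read z, top A: go to q, push ε → (q, yz, ABAZ)
  read y, top A: go to p, push AB → (p, z, ABBAZ)
  read z, top A: go to q, push ε → (q, ε, BBAZ)
All input consumed; stack is BBAZ, not empty, and no further ε-move applies.

Reject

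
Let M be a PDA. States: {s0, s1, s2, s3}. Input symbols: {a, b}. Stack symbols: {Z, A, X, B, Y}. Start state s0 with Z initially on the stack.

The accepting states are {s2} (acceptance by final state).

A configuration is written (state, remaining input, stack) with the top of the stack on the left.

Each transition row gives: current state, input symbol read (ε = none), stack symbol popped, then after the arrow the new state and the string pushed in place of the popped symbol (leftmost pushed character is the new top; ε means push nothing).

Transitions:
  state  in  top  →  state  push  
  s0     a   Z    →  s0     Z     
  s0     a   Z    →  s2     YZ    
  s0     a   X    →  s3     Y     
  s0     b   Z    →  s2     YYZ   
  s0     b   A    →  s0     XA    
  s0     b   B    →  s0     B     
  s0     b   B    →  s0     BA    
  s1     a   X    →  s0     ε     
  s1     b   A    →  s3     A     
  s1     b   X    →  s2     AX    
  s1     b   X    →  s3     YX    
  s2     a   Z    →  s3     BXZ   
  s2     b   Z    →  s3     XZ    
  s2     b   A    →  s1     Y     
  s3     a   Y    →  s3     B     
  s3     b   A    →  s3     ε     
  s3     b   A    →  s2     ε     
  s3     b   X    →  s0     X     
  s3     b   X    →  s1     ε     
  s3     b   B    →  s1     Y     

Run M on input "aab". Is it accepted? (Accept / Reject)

Accept

One accepting computation: (s0, aab, Z) ⊢ (s0, ab, Z) ⊢ (s0, b, Z) ⊢ (s2, ε, YYZ)
All input consumed and state s2 ∈ F.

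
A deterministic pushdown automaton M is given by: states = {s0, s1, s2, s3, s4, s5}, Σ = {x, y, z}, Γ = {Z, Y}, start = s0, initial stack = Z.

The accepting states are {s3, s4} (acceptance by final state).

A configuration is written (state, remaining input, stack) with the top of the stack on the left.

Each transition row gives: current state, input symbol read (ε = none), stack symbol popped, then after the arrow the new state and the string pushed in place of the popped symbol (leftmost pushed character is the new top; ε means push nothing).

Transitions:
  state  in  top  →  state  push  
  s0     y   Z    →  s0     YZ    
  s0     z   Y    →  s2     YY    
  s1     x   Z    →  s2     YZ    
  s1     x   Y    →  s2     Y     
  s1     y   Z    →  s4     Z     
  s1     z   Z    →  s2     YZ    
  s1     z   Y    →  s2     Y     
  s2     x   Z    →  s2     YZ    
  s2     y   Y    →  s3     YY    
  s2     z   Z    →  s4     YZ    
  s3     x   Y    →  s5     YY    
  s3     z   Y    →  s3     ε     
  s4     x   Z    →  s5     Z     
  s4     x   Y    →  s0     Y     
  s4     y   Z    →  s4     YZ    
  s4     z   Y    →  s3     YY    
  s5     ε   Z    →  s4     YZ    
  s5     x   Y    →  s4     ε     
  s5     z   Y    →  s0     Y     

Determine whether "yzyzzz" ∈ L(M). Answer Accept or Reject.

(s0, yzyzzz, Z) ⊢ (s0, zyzzz, YZ) ⊢ (s2, yzzz, YYZ) ⊢ (s3, zzz, YYYZ) ⊢ (s3, zz, YYZ) ⊢ (s3, z, YZ) ⊢ (s3, ε, Z)
All input consumed; state s3 ∈ F.

Accept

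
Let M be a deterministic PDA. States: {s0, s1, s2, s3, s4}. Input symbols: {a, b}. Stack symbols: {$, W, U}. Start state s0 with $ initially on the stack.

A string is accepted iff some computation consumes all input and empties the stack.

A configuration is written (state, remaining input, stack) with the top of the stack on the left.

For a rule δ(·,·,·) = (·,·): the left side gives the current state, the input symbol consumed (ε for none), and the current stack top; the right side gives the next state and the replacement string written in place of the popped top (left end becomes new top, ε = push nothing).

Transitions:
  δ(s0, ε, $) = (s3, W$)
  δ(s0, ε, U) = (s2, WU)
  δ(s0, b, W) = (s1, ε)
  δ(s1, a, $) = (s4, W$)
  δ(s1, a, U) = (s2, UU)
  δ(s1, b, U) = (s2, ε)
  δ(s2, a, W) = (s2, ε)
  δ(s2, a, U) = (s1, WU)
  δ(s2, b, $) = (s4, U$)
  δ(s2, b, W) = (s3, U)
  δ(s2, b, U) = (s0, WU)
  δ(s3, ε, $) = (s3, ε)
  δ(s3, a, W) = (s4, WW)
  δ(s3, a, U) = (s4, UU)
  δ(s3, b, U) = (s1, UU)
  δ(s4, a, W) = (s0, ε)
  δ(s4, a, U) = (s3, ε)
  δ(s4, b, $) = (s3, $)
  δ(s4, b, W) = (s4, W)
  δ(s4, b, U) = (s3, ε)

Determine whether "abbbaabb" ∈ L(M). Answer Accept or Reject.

(s0, abbbaabb, $)
  ε-move, top $: go to s3, push W$ → (s3, abbbaabb, W$)
  read a, top W: go to s4, push WW → (s4, bbbaabb, WW$)
  read b, top W: go to s4, push W → (s4, bbaabb, WW$)
  read b, top W: go to s4, push W → (s4, baabb, WW$)
  read b, top W: go to s4, push W → (s4, aabb, WW$)
  read a, top W: go to s0, push ε → (s0, abb, W$)
No transition applies at (s0, abb, W$); input not fully consumed.

Reject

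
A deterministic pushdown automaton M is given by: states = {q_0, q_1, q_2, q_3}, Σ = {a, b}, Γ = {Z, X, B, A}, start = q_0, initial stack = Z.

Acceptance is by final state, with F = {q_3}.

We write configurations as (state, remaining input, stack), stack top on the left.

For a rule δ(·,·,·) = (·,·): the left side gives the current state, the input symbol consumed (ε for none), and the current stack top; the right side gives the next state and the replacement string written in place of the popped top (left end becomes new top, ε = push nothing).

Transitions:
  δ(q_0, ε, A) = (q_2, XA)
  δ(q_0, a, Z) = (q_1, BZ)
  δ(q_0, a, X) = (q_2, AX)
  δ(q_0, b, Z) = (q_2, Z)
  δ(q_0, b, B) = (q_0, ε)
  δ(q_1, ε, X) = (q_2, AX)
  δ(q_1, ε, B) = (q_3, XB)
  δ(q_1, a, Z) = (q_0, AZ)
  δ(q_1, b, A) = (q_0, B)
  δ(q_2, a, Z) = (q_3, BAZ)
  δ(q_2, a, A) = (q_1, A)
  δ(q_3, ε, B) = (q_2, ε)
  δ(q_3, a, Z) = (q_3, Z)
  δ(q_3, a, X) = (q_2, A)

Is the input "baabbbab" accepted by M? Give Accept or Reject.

Reject

(q_0, baabbbab, Z)
  read b, top Z: go to q_2, push Z → (q_2, aabbbab, Z)
  read a, top Z: go to q_3, push BAZ → (q_3, abbbab, BAZ)
  ε-move, top B: go to q_2, push ε → (q_2, abbbab, AZ)
  read a, top A: go to q_1, push A → (q_1, bbbab, AZ)
  read b, top A: go to q_0, push B → (q_0, bbab, BZ)
  read b, top B: go to q_0, push ε → (q_0, bab, Z)
  read b, top Z: go to q_2, push Z → (q_2, ab, Z)
  read a, top Z: go to q_3, push BAZ → (q_3, b, BAZ)
  ε-move, top B: go to q_2, push ε → (q_2, b, AZ)
No transition applies at (q_2, b, AZ); input not fully consumed.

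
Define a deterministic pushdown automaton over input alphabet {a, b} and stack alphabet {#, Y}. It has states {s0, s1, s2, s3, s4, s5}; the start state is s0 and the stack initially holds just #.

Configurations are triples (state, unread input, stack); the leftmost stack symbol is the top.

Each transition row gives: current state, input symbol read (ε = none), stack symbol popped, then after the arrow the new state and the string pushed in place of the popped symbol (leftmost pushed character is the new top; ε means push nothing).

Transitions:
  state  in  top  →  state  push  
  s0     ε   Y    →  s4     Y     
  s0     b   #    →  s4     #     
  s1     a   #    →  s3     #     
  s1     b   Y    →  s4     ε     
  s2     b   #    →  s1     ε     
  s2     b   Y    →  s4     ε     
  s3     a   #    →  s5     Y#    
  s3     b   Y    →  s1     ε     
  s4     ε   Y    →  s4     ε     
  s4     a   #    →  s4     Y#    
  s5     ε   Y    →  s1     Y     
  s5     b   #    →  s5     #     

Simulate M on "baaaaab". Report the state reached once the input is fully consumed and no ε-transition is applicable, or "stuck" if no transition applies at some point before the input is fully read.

stuck

(s0, baaaaab, #)
  read b, top #: go to s4, push # → (s4, aaaaab, #)
  read a, top #: go to s4, push Y# → (s4, aaaab, Y#)
  ε-move, top Y: go to s4, push ε → (s4, aaaab, #)
  read a, top #: go to s4, push Y# → (s4, aaab, Y#)
  ε-move, top Y: go to s4, push ε → (s4, aaab, #)
  read a, top #: go to s4, push Y# → (s4, aab, Y#)
  ε-move, top Y: go to s4, push ε → (s4, aab, #)
  read a, top #: go to s4, push Y# → (s4, ab, Y#)
  ε-move, top Y: go to s4, push ε → (s4, ab, #)
  read a, top #: go to s4, push Y# → (s4, b, Y#)
  ε-move, top Y: go to s4, push ε → (s4, b, #)
No transition for (s4, b, top #); M blocks with input b remaining.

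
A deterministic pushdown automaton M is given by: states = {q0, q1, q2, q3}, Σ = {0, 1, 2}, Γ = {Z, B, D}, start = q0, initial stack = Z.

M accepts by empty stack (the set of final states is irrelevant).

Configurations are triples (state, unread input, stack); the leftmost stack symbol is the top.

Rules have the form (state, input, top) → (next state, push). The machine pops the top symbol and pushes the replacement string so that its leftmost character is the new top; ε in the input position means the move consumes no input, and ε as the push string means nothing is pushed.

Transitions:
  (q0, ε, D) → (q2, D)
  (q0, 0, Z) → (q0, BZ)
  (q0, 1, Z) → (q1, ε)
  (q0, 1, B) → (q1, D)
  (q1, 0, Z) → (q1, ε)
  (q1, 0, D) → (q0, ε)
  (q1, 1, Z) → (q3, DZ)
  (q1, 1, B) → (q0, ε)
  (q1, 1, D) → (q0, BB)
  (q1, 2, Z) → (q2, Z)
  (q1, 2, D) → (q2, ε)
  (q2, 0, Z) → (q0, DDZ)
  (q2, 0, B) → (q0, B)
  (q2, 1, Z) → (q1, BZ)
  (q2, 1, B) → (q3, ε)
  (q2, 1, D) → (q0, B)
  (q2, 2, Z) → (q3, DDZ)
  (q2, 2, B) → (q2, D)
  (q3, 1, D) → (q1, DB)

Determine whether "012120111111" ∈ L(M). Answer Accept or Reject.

Reject

(q0, 012120111111, Z) ⊢ (q0, 12120111111, BZ) ⊢ (q1, 2120111111, DZ) ⊢ (q2, 120111111, Z) ⊢ (q1, 20111111, BZ)
No transition applies at (q1, 20111111, BZ); input not fully consumed.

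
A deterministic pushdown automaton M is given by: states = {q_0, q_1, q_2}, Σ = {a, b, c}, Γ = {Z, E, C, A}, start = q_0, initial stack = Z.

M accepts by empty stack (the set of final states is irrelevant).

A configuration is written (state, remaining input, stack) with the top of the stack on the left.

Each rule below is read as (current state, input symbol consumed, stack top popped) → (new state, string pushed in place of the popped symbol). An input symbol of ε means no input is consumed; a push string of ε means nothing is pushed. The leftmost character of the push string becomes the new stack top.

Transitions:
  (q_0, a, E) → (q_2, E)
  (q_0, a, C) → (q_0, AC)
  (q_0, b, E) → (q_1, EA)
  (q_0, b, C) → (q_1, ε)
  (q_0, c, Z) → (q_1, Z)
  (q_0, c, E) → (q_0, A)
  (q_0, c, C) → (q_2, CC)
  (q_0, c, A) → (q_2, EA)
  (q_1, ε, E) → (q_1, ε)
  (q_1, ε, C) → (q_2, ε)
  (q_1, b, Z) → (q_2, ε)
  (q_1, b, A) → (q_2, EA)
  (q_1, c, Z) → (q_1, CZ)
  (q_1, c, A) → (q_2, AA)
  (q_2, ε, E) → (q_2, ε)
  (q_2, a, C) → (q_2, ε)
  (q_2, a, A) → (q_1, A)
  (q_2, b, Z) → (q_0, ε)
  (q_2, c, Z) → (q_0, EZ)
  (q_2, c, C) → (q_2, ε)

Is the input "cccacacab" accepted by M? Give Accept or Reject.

Accept

(q_0, cccacacab, Z)
  read c, top Z: go to q_1, push Z → (q_1, ccacacab, Z)
  read c, top Z: go to q_1, push CZ → (q_1, cacacab, CZ)
  ε-move, top C: go to q_2, push ε → (q_2, cacacab, Z)
  read c, top Z: go to q_0, push EZ → (q_0, acacab, EZ)
  read a, top E: go to q_2, push E → (q_2, cacab, EZ)
  ε-move, top E: go to q_2, push ε → (q_2, cacab, Z)
  read c, top Z: go to q_0, push EZ → (q_0, acab, EZ)
  read a, top E: go to q_2, push E → (q_2, cab, EZ)
  ε-move, top E: go to q_2, push ε → (q_2, cab, Z)
  read c, top Z: go to q_0, push EZ → (q_0, ab, EZ)
  read a, top E: go to q_2, push E → (q_2, b, EZ)
  ε-move, top E: go to q_2, push ε → (q_2, b, Z)
  read b, top Z: go to q_0, push ε → (q_0, ε, ε)
All input consumed and the stack is empty.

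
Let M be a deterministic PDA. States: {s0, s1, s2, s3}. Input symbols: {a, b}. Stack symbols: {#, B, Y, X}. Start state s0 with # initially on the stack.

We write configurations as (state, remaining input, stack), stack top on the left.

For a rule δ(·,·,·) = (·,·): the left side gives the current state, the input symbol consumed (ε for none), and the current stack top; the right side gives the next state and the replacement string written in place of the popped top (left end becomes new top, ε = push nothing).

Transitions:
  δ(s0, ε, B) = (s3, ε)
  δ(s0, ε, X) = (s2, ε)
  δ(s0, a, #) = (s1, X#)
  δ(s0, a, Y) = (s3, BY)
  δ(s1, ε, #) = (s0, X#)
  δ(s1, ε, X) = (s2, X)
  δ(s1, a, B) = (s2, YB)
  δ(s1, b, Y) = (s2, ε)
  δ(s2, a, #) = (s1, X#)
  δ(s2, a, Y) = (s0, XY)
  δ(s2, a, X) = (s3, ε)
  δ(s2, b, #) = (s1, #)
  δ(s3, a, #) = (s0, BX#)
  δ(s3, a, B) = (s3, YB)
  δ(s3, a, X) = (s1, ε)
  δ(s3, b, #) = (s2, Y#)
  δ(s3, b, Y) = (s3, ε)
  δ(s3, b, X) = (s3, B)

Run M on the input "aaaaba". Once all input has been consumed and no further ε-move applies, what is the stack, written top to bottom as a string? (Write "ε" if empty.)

(s0, aaaaba, #)
  read a, top #: go to s1, push X# → (s1, aaaba, X#)
  ε-move, top X: go to s2, push X → (s2, aaaba, X#)
  read a, top X: go to s3, push ε → (s3, aaba, #)
  read a, top #: go to s0, push BX# → (s0, aba, BX#)
  ε-move, top B: go to s3, push ε → (s3, aba, X#)
  read a, top X: go to s1, push ε → (s1, ba, #)
  ε-move, top #: go to s0, push X# → (s0, ba, X#)
  ε-move, top X: go to s2, push ε → (s2, ba, #)
  read b, top #: go to s1, push # → (s1, a, #)
  ε-move, top #: go to s0, push X# → (s0, a, X#)
  ε-move, top X: go to s2, push ε → (s2, a, #)
  read a, top #: go to s1, push X# → (s1, ε, X#)
  ε-move, top X: go to s2, push X → (s2, ε, X#)
All input consumed in state s2 with stack X#.

X#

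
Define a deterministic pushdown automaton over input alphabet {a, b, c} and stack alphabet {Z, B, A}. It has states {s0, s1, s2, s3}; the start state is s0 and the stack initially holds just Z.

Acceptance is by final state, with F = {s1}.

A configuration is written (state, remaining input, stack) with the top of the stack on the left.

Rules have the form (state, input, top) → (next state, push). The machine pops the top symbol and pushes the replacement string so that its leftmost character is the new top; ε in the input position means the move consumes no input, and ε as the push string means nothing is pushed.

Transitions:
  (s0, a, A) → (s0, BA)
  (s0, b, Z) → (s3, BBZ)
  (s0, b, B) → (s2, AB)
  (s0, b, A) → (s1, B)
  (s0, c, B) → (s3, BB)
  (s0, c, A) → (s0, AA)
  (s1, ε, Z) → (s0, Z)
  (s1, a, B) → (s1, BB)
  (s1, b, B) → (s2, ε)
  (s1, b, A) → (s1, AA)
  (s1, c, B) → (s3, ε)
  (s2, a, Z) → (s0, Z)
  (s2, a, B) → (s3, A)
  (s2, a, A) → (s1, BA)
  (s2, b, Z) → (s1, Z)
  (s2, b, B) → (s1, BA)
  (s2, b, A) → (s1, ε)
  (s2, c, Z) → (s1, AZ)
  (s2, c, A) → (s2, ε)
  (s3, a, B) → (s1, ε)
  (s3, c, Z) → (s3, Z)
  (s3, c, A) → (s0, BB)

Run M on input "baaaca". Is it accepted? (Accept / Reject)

(s0, baaaca, Z)
  read b, top Z: go to s3, push BBZ → (s3, aaaca, BBZ)
  read a, top B: go to s1, push ε → (s1, aaca, BZ)
  read a, top B: go to s1, push BB → (s1, aca, BBZ)
  read a, top B: go to s1, push BB → (s1, ca, BBBZ)
  read c, top B: go to s3, push ε → (s3, a, BBZ)
  read a, top B: go to s1, push ε → (s1, ε, BZ)
All input consumed; state s1 ∈ F.

Accept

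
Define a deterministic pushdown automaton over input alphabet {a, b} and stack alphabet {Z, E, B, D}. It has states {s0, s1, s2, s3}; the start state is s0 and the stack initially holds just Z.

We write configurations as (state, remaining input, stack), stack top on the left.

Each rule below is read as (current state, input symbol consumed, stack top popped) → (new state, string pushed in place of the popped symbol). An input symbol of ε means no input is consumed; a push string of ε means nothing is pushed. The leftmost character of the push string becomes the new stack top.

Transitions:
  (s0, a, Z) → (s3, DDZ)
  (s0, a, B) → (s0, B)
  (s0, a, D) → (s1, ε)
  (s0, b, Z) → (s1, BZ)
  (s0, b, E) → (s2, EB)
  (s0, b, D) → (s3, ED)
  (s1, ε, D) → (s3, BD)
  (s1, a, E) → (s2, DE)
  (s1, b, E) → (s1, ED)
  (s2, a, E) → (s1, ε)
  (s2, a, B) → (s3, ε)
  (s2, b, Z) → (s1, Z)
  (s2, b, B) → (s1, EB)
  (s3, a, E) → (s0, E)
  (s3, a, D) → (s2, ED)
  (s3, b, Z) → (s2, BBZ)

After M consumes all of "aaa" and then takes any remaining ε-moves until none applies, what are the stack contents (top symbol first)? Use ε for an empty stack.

(s0, aaa, Z) ⊢ (s3, aa, DDZ) ⊢ (s2, a, EDDZ) ⊢ (s1, ε, DDZ) ⊢ (s3, ε, BDDZ)
All input consumed in state s3 with stack BDDZ.

BDDZ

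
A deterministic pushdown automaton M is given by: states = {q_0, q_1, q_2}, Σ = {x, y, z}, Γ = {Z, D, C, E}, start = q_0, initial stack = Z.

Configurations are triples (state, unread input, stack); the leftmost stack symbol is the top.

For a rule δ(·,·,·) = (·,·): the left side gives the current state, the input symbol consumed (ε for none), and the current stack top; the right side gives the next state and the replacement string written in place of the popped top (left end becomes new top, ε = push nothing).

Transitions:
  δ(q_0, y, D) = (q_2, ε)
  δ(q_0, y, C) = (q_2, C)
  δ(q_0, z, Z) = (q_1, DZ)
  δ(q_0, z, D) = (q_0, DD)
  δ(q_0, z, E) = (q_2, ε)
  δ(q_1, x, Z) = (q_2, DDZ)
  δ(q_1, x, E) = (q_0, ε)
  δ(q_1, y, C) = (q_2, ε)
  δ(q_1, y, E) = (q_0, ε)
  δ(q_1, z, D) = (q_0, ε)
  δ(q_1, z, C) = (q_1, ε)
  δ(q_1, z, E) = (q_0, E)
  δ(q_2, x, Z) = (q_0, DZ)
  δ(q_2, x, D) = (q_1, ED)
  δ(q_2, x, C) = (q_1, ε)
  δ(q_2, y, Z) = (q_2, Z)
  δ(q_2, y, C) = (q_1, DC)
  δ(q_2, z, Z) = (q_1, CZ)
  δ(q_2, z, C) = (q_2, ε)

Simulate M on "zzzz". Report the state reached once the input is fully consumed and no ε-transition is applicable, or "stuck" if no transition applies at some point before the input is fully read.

q_0

(q_0, zzzz, Z)
  read z, top Z: go to q_1, push DZ → (q_1, zzz, DZ)
  read z, top D: go to q_0, push ε → (q_0, zz, Z)
  read z, top Z: go to q_1, push DZ → (q_1, z, DZ)
  read z, top D: go to q_0, push ε → (q_0, ε, Z)
All input consumed; M is in state q_0.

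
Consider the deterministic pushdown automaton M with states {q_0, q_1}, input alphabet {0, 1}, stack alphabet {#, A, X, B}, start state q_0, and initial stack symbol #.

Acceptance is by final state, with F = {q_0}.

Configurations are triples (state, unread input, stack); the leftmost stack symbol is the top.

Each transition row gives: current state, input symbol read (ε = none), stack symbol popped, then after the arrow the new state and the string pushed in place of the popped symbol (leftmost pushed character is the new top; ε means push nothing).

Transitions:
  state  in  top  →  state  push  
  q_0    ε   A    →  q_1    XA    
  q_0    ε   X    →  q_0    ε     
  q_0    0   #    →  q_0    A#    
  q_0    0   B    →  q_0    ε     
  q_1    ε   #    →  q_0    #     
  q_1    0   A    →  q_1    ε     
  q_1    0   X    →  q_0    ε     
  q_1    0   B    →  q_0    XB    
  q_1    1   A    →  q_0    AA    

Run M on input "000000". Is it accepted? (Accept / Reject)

Accept

(q_0, 000000, #) ⊢ (q_0, 00000, A#) ⊢ (q_1, 00000, XA#) ⊢ (q_0, 0000, A#) ⊢ (q_1, 0000, XA#) ⊢ (q_0, 000, A#) ⊢ (q_1, 000, XA#) ⊢ (q_0, 00, A#) ⊢ (q_1, 00, XA#) ⊢ (q_0, 0, A#) ⊢ (q_1, 0, XA#) ⊢ (q_0, ε, A#)
All input consumed; state q_0 ∈ F.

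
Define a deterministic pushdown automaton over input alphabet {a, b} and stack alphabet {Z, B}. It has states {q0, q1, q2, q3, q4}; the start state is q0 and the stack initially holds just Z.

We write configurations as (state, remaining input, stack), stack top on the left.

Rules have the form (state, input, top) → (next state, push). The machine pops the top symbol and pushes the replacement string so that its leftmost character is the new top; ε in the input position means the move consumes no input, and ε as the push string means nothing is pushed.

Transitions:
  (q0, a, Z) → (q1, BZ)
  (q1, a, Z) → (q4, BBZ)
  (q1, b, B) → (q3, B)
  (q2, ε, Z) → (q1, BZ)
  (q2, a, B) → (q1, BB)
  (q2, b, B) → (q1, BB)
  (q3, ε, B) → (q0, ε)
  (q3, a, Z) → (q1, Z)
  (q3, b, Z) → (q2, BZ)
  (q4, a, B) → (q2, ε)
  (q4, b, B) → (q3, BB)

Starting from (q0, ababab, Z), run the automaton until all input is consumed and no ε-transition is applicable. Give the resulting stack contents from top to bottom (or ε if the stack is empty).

(q0, ababab, Z) ⊢ (q1, babab, BZ) ⊢ (q3, abab, BZ) ⊢ (q0, abab, Z) ⊢ (q1, bab, BZ) ⊢ (q3, ab, BZ) ⊢ (q0, ab, Z) ⊢ (q1, b, BZ) ⊢ (q3, ε, BZ) ⊢ (q0, ε, Z)
All input consumed in state q0 with stack Z.

Z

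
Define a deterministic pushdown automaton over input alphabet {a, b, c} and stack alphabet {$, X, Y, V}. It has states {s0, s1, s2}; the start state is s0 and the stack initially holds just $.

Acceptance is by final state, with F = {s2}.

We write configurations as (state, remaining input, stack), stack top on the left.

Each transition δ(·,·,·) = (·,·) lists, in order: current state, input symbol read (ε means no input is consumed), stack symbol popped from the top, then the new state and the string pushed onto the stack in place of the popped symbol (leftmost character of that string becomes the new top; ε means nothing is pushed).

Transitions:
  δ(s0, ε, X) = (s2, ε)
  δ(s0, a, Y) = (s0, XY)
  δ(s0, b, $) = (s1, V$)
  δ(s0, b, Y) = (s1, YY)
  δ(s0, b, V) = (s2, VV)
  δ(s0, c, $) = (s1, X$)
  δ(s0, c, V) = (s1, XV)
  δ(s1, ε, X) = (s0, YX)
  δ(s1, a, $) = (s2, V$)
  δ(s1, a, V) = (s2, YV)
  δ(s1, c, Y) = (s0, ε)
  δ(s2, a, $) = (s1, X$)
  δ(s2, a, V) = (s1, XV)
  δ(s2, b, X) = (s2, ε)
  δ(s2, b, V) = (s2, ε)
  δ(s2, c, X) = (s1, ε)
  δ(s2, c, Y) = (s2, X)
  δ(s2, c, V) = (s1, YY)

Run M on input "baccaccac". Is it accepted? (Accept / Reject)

Accept

(s0, baccaccac, $) ⊢ (s1, accaccac, V$) ⊢ (s2, ccaccac, YV$) ⊢ (s2, caccac, XV$) ⊢ (s1, accac, V$) ⊢ (s2, ccac, YV$) ⊢ (s2, cac, XV$) ⊢ (s1, ac, V$) ⊢ (s2, c, YV$) ⊢ (s2, ε, XV$)
All input consumed; state s2 ∈ F.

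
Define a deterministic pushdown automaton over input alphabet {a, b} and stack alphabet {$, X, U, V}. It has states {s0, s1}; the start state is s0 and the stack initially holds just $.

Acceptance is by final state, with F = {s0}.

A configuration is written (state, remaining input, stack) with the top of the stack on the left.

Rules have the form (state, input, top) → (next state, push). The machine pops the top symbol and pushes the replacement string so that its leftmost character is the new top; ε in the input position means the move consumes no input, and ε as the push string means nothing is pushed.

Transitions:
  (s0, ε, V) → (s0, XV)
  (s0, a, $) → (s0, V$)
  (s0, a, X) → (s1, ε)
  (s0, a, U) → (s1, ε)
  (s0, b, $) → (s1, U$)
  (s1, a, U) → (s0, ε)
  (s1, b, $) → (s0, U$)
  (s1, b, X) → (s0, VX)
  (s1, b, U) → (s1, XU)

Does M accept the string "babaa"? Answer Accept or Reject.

Accept

(s0, babaa, $)
  read b, top $: go to s1, push U$ → (s1, abaa, U$)
  read a, top U: go to s0, push ε → (s0, baa, $)
  read b, top $: go to s1, push U$ → (s1, aa, U$)
  read a, top U: go to s0, push ε → (s0, a, $)
  read a, top $: go to s0, push V$ → (s0, ε, V$)
All input consumed; state s0 ∈ F.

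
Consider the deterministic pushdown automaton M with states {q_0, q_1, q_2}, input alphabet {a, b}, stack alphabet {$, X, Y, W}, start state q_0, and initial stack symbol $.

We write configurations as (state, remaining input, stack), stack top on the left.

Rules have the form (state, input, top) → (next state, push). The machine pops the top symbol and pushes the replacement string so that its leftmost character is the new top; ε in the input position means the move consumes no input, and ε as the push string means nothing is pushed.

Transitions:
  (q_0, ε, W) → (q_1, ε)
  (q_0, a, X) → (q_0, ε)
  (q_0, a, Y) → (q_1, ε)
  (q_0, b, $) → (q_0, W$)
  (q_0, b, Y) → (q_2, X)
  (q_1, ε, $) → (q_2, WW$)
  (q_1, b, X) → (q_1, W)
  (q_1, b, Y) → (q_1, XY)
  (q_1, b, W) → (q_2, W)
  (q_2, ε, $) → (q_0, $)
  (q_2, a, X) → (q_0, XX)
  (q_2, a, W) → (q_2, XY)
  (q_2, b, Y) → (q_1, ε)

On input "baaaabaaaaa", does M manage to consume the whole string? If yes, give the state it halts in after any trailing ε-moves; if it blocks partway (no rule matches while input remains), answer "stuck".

q_0

(q_0, baaaabaaaaa, $) ⊢ (q_0, aaaabaaaaa, W$) ⊢ (q_1, aaaabaaaaa, $) ⊢ (q_2, aaaabaaaaa, WW$) ⊢ (q_2, aaabaaaaa, XYW$) ⊢ (q_0, aabaaaaa, XXYW$) ⊢ (q_0, abaaaaa, XYW$) ⊢ (q_0, baaaaa, YW$) ⊢ (q_2, aaaaa, XW$) ⊢ (q_0, aaaa, XXW$) ⊢ (q_0, aaa, XW$) ⊢ (q_0, aa, W$) ⊢ (q_1, aa, $) ⊢ (q_2, aa, WW$) ⊢ (q_2, a, XYW$) ⊢ (q_0, ε, XXYW$)
All input consumed; M is in state q_0.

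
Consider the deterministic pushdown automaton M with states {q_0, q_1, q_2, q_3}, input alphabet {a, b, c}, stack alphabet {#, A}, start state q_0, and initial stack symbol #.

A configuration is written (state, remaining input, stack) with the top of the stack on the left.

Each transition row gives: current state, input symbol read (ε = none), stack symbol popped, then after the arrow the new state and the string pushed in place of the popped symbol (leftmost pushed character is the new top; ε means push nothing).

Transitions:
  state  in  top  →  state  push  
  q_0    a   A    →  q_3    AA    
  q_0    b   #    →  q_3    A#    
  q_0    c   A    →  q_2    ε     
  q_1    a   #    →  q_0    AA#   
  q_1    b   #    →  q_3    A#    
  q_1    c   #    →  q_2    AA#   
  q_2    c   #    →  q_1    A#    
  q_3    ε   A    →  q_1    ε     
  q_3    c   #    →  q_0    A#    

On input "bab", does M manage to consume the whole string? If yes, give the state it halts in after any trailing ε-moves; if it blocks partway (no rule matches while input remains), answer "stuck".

(q_0, bab, #)
  read b, top #: go to q_3, push A# → (q_3, ab, A#)
  ε-move, top A: go to q_1, push ε → (q_1, ab, #)
  read a, top #: go to q_0, push AA# → (q_0, b, AA#)
No transition for (q_0, b, top A); M blocks with input b remaining.

stuck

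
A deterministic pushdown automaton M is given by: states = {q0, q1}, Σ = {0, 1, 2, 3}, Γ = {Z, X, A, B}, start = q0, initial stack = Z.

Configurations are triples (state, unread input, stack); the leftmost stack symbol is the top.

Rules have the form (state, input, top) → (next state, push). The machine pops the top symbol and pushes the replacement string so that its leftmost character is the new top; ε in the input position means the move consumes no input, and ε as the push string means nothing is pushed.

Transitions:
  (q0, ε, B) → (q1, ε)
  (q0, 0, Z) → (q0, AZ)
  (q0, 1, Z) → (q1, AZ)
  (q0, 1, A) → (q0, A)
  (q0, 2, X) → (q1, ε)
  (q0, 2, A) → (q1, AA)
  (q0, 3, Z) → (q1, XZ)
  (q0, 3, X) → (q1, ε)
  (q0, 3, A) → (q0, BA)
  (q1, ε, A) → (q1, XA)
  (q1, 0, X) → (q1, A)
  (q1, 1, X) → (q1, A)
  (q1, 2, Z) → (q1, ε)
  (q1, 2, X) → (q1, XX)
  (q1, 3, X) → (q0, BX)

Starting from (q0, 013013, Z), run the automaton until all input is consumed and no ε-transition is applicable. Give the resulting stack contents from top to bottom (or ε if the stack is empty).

(q0, 013013, Z) ⊢ (q0, 13013, AZ) ⊢ (q0, 3013, AZ) ⊢ (q0, 013, BAZ) ⊢ (q1, 013, AZ) ⊢ (q1, 013, XAZ) ⊢ (q1, 13, AAZ) ⊢ (q1, 13, XAAZ) ⊢ (q1, 3, AAAZ) ⊢ (q1, 3, XAAAZ) ⊢ (q0, ε, BXAAAZ) ⊢ (q1, ε, XAAAZ)
All input consumed in state q1 with stack XAAAZ.

XAAAZ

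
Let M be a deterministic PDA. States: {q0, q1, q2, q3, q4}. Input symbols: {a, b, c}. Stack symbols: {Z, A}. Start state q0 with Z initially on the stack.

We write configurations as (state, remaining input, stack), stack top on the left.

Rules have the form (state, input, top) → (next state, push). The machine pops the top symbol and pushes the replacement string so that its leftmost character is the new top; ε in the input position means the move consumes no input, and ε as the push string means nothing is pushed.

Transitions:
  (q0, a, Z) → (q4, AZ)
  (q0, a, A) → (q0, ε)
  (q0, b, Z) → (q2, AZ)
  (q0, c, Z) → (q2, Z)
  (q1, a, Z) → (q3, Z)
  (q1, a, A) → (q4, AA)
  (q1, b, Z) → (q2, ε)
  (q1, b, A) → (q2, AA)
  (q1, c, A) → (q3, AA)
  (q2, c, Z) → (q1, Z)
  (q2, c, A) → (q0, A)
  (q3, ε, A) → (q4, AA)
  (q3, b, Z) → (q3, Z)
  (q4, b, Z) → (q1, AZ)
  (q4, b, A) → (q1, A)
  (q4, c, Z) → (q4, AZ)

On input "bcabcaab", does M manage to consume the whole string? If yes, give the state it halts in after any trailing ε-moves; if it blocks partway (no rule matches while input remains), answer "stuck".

(q0, bcabcaab, Z)
  read b, top Z: go to q2, push AZ → (q2, cabcaab, AZ)
  read c, top A: go to q0, push A → (q0, abcaab, AZ)
  read a, top A: go to q0, push ε → (q0, bcaab, Z)
  read b, top Z: go to q2, push AZ → (q2, caab, AZ)
  read c, top A: go to q0, push A → (q0, aab, AZ)
  read a, top A: go to q0, push ε → (q0, ab, Z)
  read a, top Z: go to q4, push AZ → (q4, b, AZ)
  read b, top A: go to q1, push A → (q1, ε, AZ)
All input consumed; M is in state q1.

q1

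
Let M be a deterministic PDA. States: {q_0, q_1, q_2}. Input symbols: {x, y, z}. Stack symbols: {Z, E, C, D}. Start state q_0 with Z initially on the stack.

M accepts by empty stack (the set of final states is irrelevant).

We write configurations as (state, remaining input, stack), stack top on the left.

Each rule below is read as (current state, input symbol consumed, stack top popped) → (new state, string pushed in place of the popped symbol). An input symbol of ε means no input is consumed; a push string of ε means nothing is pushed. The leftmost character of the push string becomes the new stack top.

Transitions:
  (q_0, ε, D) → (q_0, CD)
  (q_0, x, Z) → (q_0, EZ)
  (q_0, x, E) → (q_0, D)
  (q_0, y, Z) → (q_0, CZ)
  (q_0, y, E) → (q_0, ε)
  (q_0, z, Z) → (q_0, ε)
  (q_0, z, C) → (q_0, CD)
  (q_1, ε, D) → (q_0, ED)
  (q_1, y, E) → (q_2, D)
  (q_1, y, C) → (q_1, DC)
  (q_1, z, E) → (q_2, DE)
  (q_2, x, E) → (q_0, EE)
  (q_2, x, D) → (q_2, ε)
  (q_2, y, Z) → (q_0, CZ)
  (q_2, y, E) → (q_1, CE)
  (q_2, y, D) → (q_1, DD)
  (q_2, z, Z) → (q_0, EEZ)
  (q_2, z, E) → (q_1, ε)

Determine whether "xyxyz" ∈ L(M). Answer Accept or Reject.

Accept

(q_0, xyxyz, Z)
  read x, top Z: go to q_0, push EZ → (q_0, yxyz, EZ)
  read y, top E: go to q_0, push ε → (q_0, xyz, Z)
  read x, top Z: go to q_0, push EZ → (q_0, yz, EZ)
  read y, top E: go to q_0, push ε → (q_0, z, Z)
  read z, top Z: go to q_0, push ε → (q_0, ε, ε)
All input consumed and the stack is empty.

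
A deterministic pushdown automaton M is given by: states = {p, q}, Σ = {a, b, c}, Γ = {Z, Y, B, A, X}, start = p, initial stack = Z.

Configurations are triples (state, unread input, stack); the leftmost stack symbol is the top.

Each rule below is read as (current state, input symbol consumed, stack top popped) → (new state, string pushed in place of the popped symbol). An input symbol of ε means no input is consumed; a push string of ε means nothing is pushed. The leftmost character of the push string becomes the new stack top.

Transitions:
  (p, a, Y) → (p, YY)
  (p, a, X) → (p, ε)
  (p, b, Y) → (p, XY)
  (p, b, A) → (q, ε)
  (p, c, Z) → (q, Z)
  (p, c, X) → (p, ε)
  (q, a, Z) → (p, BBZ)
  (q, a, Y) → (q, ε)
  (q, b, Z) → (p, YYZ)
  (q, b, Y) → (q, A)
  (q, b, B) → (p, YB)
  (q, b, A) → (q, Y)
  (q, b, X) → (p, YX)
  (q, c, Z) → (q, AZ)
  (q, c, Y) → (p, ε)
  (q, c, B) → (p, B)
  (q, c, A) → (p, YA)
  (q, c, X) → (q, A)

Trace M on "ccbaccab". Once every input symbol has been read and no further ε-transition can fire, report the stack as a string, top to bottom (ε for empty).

XYYAZ

(p, ccbaccab, Z)
  read c, top Z: go to q, push Z → (q, cbaccab, Z)
  read c, top Z: go to q, push AZ → (q, baccab, AZ)
  read b, top A: go to q, push Y → (q, accab, YZ)
  read a, top Y: go to q, push ε → (q, ccab, Z)
  read c, top Z: go to q, push AZ → (q, cab, AZ)
  read c, top A: go to p, push YA → (p, ab, YAZ)
  read a, top Y: go to p, push YY → (p, b, YYAZ)
  read b, top Y: go to p, push XY → (p, ε, XYYAZ)
All input consumed in state p with stack XYYAZ.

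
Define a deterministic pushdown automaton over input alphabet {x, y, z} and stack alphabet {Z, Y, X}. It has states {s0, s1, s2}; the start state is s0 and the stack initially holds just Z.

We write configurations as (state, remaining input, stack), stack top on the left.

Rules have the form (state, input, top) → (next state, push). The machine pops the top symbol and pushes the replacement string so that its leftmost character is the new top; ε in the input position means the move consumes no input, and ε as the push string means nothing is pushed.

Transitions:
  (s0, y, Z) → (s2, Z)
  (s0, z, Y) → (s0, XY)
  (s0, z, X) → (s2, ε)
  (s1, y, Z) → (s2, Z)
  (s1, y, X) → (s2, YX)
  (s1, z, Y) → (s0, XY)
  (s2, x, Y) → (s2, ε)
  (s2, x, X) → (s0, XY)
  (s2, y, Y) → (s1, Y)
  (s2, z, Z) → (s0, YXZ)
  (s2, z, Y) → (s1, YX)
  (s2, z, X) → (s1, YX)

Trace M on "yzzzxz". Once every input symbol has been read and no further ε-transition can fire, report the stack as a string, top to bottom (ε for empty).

YXZ

(s0, yzzzxz, Z)
  read y, top Z: go to s2, push Z → (s2, zzzxz, Z)
  read z, top Z: go to s0, push YXZ → (s0, zzxz, YXZ)
  read z, top Y: go to s0, push XY → (s0, zxz, XYXZ)
  read z, top X: go to s2, push ε → (s2, xz, YXZ)
  read x, top Y: go to s2, push ε → (s2, z, XZ)
  read z, top X: go to s1, push YX → (s1, ε, YXZ)
All input consumed in state s1 with stack YXZ.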